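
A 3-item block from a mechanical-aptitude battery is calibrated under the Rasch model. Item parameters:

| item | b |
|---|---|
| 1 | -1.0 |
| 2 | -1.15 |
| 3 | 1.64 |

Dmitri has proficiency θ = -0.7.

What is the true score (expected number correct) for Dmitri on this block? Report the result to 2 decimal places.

P(θ) = 1 / (1 + exp(−(θ − b)))
P_1 = 1/(1+e^{-0.3000}) = 0.5744
P_2 = 1/(1+e^{-0.4500}) = 0.6106
P_3 = 1/(1+e^{2.3400}) = 0.0879
E[score] = 0.5744 + 0.6106 + 0.0879 = 1.2729

1.27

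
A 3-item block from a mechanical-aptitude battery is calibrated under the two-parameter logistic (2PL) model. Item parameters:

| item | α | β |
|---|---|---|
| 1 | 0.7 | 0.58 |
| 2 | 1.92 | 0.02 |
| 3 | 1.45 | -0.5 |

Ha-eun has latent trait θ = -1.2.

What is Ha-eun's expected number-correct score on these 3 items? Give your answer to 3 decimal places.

0.577

P(θ) = 1 / (1 + exp(−α(θ − β)))
P_1 = 1/(1+e^{1.2460}) = 0.2234
P_2 = 1/(1+e^{2.3424}) = 0.0877
P_3 = 1/(1+e^{1.0150}) = 0.2660
E[score] = 0.2234 + 0.0877 + 0.2660 = 0.5771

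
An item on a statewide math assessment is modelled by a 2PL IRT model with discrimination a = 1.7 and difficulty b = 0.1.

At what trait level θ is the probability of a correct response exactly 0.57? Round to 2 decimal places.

0.27

P(θ) = 1 / (1 + exp(−a(θ − b)))
logit = ln(0.5700/0.4300) = 0.2819
θ = b + logit/(a) = 0.1 + 0.2819/1.7000 = 0.2658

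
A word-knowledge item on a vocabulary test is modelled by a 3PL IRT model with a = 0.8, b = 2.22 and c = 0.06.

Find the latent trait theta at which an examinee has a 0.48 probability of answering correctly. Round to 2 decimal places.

1.95

P(theta) = c + (1 − c) · 1 / (1 + exp(−a(theta − b)))
Remove guessing floor: (0.48 − 0.06)/(1 − 0.06) = 0.4468
logit = ln(0.4468/0.5532) = -0.2136
theta = b + logit/(a) = 2.22 + (-0.2136)/0.8000 = 1.9530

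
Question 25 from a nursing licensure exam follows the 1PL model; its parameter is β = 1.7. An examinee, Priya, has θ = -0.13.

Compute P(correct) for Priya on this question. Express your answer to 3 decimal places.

0.138

P(θ) = 1 / (1 + exp(−(θ − β)))
Exponent: (-0.13 − 1.7) = -1.8300
1/(1 + e^{1.8300}) = 0.1382
P = 0.1382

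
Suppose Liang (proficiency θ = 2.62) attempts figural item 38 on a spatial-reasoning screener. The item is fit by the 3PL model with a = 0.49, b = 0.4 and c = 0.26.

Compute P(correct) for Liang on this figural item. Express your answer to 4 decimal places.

0.8135

P(θ) = c + (1 − c) · 1 / (1 + exp(−a(θ − b)))
Exponent: 0.49 × (2.62 − 0.4) = 1.0878
1/(1 + e^{-1.0878}) = 0.7480
P = 0.26 + 0.74 × 0.7480 = 0.8135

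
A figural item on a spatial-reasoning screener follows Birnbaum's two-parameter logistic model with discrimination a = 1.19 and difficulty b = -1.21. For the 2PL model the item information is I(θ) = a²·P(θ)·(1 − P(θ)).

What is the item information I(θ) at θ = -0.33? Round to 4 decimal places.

0.2723

P = 1/(1+e^{-1.0472}) = 0.7402
P(1−P) = 0.7402 × 0.2598 = 0.1923
I = a² × P(1−P) = 1.19² × 0.1923 = 0.27230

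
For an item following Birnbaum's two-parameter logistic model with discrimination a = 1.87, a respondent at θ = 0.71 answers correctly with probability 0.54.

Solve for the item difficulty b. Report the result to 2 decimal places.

P(θ) = 1 / (1 + exp(−a(θ − b)))
logit(0.54) = ln(0.54/0.46) = 0.1603
b = θ − logit/(a) = 0.71 − 0.1603/1.8700 = 0.6243

0.62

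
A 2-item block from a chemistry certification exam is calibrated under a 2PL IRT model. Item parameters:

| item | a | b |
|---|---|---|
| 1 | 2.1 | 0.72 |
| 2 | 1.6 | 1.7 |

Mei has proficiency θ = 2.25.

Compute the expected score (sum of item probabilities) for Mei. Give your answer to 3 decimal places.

P(θ) = 1 / (1 + exp(−a(θ − b)))
P_1 = 1/(1+e^{-3.2130}) = 0.9613
P_2 = 1/(1+e^{-0.8800}) = 0.7068
E[score] = 0.9613 + 0.7068 = 1.6681

1.668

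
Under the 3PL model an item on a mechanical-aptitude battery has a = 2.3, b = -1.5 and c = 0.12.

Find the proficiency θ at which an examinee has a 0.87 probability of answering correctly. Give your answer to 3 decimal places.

-0.738

P(θ) = c + (1 − c) · 1 / (1 + exp(−a(θ − b)))
Remove guessing floor: (0.87 − 0.12)/(1 − 0.12) = 0.8523
logit = ln(0.8523/0.1477) = 1.7525
θ = b + logit/(a) = -1.5 + 1.7525/2.3000 = -0.7380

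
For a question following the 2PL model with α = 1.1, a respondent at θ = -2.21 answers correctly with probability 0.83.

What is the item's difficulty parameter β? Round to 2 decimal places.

-3.65

P(θ) = 1 / (1 + exp(−α(θ − β)))
logit(0.83) = ln(0.83/0.17) = 1.5856
β = θ − logit/(α) = -2.21 − 1.5856/1.1000 = -3.6515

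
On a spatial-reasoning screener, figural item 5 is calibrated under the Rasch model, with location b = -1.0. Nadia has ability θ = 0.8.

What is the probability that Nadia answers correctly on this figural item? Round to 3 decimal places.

0.858

P(θ) = 1 / (1 + exp(−(θ − b)))
Exponent: (0.8 − (-1.0)) = 1.8000
1/(1 + e^{-1.8000}) = 0.8581
P = 0.8581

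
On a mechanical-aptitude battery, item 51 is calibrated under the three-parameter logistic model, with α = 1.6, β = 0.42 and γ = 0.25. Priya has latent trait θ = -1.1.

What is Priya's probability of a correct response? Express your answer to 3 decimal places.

0.311

P(θ) = γ + (1 − γ) · 1 / (1 + exp(−α(θ − β)))
Exponent: 1.6 × (-1.1 − 0.42) = -2.4320
1/(1 + e^{2.4320}) = 0.0808
P = 0.25 + 0.75 × 0.0808 = 0.3106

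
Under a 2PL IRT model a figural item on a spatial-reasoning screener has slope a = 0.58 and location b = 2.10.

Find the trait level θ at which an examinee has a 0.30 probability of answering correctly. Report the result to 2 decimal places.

0.64

P(θ) = 1 / (1 + exp(−a(θ − b)))
logit = ln(0.3000/0.7000) = -0.8473
θ = b + logit/(a) = 2.10 + (-0.8473)/0.5800 = 0.6391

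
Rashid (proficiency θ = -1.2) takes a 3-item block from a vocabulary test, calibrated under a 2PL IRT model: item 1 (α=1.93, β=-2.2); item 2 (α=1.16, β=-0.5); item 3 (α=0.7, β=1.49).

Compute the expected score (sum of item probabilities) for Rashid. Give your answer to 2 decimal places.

P(θ) = 1 / (1 + exp(−α(θ − β)))
P_1 = 1/(1+e^{-1.9300}) = 0.8732
P_2 = 1/(1+e^{0.8120}) = 0.3075
P_3 = 1/(1+e^{1.8830}) = 0.1320
E[score] = 0.8732 + 0.3075 + 0.1320 = 1.3128

1.31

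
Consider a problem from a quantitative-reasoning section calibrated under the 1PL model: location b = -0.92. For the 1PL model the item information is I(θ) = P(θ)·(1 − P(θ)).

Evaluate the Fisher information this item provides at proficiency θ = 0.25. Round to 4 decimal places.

P = 1/(1+e^{-1.1700}) = 0.7631
P(1−P) = 0.7631 × 0.2369 = 0.1808
I = P(1−P) = 0.18075

0.1808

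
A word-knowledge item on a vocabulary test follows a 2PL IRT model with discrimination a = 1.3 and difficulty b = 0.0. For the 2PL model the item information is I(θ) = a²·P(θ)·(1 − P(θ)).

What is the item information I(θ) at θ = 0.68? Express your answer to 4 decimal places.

0.3496

P = 1/(1+e^{-0.8840}) = 0.7077
P(1−P) = 0.7077 × 0.2923 = 0.2069
I = a² × P(1−P) = 1.3² × 0.2069 = 0.34963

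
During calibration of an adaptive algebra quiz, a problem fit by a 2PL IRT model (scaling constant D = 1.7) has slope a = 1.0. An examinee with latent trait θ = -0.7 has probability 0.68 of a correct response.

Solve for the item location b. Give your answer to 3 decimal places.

P(θ) = 1 / (1 + exp(−D·a(θ − b)))
logit(0.68) = ln(0.68/0.32) = 0.7538
b = θ − logit/(1.7·a) = -0.7 − 0.7538/1.7000 = -1.1434

-1.143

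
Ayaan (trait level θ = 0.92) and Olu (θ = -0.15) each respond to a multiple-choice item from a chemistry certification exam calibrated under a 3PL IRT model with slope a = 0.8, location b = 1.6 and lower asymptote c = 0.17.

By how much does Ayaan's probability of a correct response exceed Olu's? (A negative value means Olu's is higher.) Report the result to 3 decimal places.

0.141

P(θ) = c + (1 − c) · 1 / (1 + exp(−a(θ − b)))
P(Ayaan) = 0.4748  [exponent -0.5440]
P(Olu) = 0.3342  [exponent -1.4000]
Difference = 0.4748 − 0.3342 = 0.1406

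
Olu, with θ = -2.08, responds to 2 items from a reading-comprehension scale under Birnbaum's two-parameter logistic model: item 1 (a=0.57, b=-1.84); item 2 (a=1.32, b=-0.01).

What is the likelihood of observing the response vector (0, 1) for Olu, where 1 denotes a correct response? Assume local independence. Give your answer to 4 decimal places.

0.0326

P(θ) = 1 / (1 + exp(−a(θ − b)))
P_1 = 1/(1+e^{0.1368}) = 0.4659
P_2 = 1/(1+e^{2.7324}) = 0.0611
L = (1−P_1) × P_2 = 0.5341 × 0.0611 = 0.03263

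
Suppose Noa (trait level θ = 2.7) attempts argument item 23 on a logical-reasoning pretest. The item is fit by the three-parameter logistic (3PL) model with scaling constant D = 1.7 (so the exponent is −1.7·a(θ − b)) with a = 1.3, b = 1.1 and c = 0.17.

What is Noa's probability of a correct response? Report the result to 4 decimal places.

0.9765

P(θ) = c + (1 − c) · 1 / (1 + exp(−D·a(θ − b)))
Exponent: 1.7 × 1.3 × (2.7 − 1.1) = 3.5360
1/(1 + e^{-3.5360}) = 0.9717
P = 0.17 + 0.83 × 0.9717 = 0.9765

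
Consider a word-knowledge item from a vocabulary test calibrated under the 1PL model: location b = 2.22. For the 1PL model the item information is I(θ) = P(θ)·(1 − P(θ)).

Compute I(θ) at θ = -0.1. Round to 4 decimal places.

P = 1/(1+e^{2.3200}) = 0.0895
P(1−P) = 0.0895 × 0.9105 = 0.0815
I = P(1−P) = 0.08147

0.0815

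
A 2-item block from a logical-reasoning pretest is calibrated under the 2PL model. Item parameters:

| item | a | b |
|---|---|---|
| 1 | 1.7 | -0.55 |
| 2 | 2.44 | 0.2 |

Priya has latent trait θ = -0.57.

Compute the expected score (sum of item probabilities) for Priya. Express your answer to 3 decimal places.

P(θ) = 1 / (1 + exp(−a(θ − b)))
P_1 = 1/(1+e^{0.0340}) = 0.4915
P_2 = 1/(1+e^{1.8788}) = 0.1325
E[score] = 0.4915 + 0.1325 = 0.6240

0.624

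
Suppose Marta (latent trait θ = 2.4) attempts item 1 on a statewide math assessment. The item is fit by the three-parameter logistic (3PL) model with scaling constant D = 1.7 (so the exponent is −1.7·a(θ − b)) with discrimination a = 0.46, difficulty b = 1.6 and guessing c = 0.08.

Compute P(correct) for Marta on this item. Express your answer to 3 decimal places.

P(θ) = c + (1 − c) · 1 / (1 + exp(−D·a(θ − b)))
Exponent: 1.7 × 0.46 × (2.4 − 1.6) = 0.6256
1/(1 + e^{-0.6256}) = 0.6515
P = 0.08 + 0.92 × 0.6515 = 0.6794

0.679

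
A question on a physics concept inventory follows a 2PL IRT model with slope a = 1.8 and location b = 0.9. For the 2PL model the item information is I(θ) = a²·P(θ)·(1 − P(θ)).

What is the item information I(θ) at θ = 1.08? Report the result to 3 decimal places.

P = 1/(1+e^{-0.3240}) = 0.5803
P(1−P) = 0.5803 × 0.4197 = 0.2436
I = a² × P(1−P) = 1.8² × 0.2436 = 0.78911

0.789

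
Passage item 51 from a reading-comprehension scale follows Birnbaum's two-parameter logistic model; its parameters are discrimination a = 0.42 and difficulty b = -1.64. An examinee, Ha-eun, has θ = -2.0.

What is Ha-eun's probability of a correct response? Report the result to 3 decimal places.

0.462

P(θ) = 1 / (1 + exp(−a(θ − b)))
Exponent: 0.42 × (-2.0 − (-1.64)) = -0.1512
1/(1 + e^{0.1512}) = 0.4623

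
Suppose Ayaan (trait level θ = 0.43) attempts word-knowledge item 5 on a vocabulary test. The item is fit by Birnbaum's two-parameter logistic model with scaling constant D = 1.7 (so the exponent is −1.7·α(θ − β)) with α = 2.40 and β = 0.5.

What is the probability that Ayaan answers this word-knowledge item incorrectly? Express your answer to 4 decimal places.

P(θ) = 1 / (1 + exp(−D·α(θ − β)))
Exponent: 1.7 × 2.40 × (0.43 − 0.5) = -0.2856
1/(1 + e^{0.2856}) = 0.4291
P = 0.4291
P(incorrect) = 1 − 0.4291 = 0.5709

0.5709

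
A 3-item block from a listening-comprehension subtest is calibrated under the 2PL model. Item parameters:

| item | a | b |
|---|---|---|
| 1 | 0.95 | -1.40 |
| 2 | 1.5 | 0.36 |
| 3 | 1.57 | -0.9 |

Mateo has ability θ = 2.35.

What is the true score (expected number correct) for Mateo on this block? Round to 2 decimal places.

P(θ) = 1 / (1 + exp(−a(θ − b)))
P_1 = 1/(1+e^{-3.5625}) = 0.9724
P_2 = 1/(1+e^{-2.9850}) = 0.9519
P_3 = 1/(1+e^{-5.1025}) = 0.9940
E[score] = 0.9724 + 0.9519 + 0.9940 = 2.9183

2.92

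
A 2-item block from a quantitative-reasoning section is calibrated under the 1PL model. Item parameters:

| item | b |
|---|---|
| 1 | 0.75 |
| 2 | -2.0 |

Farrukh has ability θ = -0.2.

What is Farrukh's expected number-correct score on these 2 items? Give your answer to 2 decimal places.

1.14

P(θ) = 1 / (1 + exp(−(θ − b)))
P_1 = 1/(1+e^{0.9500}) = 0.2789
P_2 = 1/(1+e^{-1.8000}) = 0.8581
E[score] = 0.2789 + 0.8581 = 1.1370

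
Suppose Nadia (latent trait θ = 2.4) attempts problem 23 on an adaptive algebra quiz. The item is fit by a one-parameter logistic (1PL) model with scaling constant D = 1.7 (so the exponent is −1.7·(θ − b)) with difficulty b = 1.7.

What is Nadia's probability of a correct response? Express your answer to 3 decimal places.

0.767

P(θ) = 1 / (1 + exp(−D·(θ − b)))
Exponent: 1.7 × (2.4 − 1.7) = 1.1900
1/(1 + e^{-1.1900}) = 0.7667
P = 0.7667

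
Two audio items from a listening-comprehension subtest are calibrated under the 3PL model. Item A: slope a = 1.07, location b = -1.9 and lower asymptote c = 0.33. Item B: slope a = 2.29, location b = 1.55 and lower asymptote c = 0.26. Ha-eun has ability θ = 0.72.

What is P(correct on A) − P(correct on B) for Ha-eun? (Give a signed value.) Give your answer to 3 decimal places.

P(θ) = c + (1 − c) · 1 / (1 + exp(−a(θ − b)))
P_A = 0.9617
P_B = 0.3562
P_A − P_B = 0.6055

0.605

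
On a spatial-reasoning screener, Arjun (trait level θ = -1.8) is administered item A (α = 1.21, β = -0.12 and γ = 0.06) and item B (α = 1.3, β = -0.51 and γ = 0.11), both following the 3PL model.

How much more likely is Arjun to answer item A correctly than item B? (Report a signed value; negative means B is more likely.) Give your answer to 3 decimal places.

-0.081

P(θ) = γ + (1 − γ) · 1 / (1 + exp(−α(θ − β)))
P_A = 0.1689
P_B = 0.2502
P_A − P_B = -0.0813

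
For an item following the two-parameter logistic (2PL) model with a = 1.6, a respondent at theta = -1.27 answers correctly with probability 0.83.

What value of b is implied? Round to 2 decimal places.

P(theta) = 1 / (1 + exp(−a(theta − b)))
logit(0.83) = ln(0.83/0.17) = 1.5856
b = theta − logit/(a) = -1.27 − 1.5856/1.6000 = -2.2610

-2.26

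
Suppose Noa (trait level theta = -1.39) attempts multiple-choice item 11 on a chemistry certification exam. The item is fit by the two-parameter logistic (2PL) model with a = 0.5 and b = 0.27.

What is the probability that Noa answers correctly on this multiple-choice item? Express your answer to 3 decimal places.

0.304

P(theta) = 1 / (1 + exp(−a(theta − b)))
Exponent: 0.5 × (-1.39 − 0.27) = -0.8300
1/(1 + e^{0.8300}) = 0.3036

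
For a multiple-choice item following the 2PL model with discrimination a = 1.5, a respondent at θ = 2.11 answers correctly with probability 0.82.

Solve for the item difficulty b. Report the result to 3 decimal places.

P(θ) = 1 / (1 + exp(−a(θ − b)))
logit(0.82) = ln(0.82/0.18) = 1.5163
b = θ − logit/(a) = 2.11 − 1.5163/1.5000 = 1.0991

1.099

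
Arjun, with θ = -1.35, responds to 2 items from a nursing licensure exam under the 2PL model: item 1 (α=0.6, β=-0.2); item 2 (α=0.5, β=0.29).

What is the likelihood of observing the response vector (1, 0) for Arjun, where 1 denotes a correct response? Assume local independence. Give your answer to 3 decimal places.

0.232

P(θ) = 1 / (1 + exp(−α(θ − β)))
P_1 = 1/(1+e^{0.6900}) = 0.3340
P_2 = 1/(1+e^{0.8200}) = 0.3058
L = P_1 × (1−P_2) = 0.3340 × 0.6942 = 0.23190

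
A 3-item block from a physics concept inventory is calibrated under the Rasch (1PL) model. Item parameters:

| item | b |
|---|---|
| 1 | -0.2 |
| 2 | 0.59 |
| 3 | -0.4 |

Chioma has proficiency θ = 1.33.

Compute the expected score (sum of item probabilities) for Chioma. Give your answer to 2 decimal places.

2.35

P(θ) = 1 / (1 + exp(−(θ − b)))
P_1 = 1/(1+e^{-1.5300}) = 0.8220
P_2 = 1/(1+e^{-0.7400}) = 0.6770
P_3 = 1/(1+e^{-1.7300}) = 0.8494
E[score] = 0.8220 + 0.6770 + 0.8494 = 2.3484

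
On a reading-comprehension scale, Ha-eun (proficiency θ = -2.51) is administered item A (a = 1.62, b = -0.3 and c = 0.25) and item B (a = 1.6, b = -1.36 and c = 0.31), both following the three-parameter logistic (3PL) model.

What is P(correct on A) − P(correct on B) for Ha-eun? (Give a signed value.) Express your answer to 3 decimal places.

P(θ) = c + (1 − c) · 1 / (1 + exp(−a(θ − b)))
P_A = 0.2703
P_B = 0.4046
P_A − P_B = -0.1342

-0.134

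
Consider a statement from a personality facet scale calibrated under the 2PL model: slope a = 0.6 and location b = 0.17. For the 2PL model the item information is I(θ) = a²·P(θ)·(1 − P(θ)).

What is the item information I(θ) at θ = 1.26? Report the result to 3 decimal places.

P = 1/(1+e^{-0.6540}) = 0.6579
P(1−P) = 0.6579 × 0.3421 = 0.2251
I = a² × P(1−P) = 0.6² × 0.2251 = 0.08102

0.081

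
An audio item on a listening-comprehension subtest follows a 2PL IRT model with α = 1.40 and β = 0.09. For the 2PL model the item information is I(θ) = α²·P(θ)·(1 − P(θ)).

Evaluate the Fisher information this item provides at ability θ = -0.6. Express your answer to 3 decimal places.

0.391

P = 1/(1+e^{0.9660}) = 0.2757
P(1−P) = 0.2757 × 0.7243 = 0.1997
I = α² × P(1−P) = 1.40² × 0.1997 = 0.39137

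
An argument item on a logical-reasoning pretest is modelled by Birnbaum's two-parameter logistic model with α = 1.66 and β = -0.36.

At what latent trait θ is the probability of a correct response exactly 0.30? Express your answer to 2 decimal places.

-0.87

P(θ) = 1 / (1 + exp(−α(θ − β)))
logit = ln(0.3000/0.7000) = -0.8473
θ = β + logit/(α) = -0.36 + (-0.8473)/1.6600 = -0.8704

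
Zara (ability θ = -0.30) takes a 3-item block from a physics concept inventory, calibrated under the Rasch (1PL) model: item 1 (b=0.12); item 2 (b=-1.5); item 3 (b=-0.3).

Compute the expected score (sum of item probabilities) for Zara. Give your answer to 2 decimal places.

1.67

P(θ) = 1 / (1 + exp(−(θ − b)))
P_1 = 1/(1+e^{0.4200}) = 0.3965
P_2 = 1/(1+e^{-1.2000}) = 0.7685
P_3 = 1/(1+e^{0.0000}) = 0.5000
E[score] = 0.3965 + 0.7685 + 0.5000 = 1.6650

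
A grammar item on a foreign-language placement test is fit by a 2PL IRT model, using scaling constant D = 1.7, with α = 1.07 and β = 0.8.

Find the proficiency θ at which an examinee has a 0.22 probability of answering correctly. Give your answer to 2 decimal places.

0.10

P(θ) = 1 / (1 + exp(−D·α(θ − β)))
logit = ln(0.2200/0.7800) = -1.2657
θ = β + logit/(1.7·α) = 0.8 + (-1.2657)/1.8190 = 0.1042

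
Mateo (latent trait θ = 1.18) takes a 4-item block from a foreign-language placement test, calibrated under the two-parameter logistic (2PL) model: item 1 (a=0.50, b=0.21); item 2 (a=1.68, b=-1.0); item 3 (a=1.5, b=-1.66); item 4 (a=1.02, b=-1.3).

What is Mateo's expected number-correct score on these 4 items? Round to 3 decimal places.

3.506

P(θ) = 1 / (1 + exp(−a(θ − b)))
P_1 = 1/(1+e^{-0.4850}) = 0.6189
P_2 = 1/(1+e^{-3.6624}) = 0.9750
P_3 = 1/(1+e^{-4.2600}) = 0.9861
P_4 = 1/(1+e^{-2.5296}) = 0.9262
E[score] = 0.6189 + 0.9750 + 0.9861 + 0.9262 = 3.5062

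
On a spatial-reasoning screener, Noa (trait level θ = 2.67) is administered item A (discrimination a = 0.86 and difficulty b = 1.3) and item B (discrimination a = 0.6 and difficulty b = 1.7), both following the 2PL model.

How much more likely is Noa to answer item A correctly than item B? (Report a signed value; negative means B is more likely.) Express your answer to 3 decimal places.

0.123

P(θ) = 1 / (1 + exp(−a(θ − b)))
P_A = 0.7646
P_B = 0.6415
P_A − P_B = 0.1231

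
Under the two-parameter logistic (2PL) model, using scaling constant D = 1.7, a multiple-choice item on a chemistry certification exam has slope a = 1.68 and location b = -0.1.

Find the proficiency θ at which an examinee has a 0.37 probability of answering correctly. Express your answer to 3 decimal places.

P(θ) = 1 / (1 + exp(−D·a(θ − b)))
logit = ln(0.3700/0.6300) = -0.5322
θ = b + logit/(1.7·a) = -0.1 + (-0.5322)/2.8560 = -0.2864

-0.286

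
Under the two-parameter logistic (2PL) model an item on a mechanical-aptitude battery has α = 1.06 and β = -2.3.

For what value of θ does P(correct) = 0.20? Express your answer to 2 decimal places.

-3.61

P(θ) = 1 / (1 + exp(−α(θ − β)))
logit = ln(0.2000/0.8000) = -1.3863
θ = β + logit/(α) = -2.3 + (-1.3863)/1.0600 = -3.6078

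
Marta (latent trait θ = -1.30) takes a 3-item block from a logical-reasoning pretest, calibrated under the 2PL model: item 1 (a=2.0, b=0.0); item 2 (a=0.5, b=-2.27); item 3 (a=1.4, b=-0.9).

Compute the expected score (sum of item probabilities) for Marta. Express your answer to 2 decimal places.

1.05

P(θ) = 1 / (1 + exp(−a(θ − b)))
P_1 = 1/(1+e^{2.6000}) = 0.0691
P_2 = 1/(1+e^{-0.4850}) = 0.6189
P_3 = 1/(1+e^{0.5600}) = 0.3635
E[score] = 0.0691 + 0.6189 + 0.3635 = 1.0516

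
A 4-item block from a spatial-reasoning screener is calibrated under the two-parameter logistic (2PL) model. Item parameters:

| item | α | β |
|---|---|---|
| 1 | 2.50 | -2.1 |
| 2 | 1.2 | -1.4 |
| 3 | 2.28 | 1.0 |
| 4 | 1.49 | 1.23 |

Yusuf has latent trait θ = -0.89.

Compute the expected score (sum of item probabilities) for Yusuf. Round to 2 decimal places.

P(θ) = 1 / (1 + exp(−α(θ − β)))
P_1 = 1/(1+e^{-3.0250}) = 0.9537
P_2 = 1/(1+e^{-0.6120}) = 0.6484
P_3 = 1/(1+e^{4.3092}) = 0.0133
P_4 = 1/(1+e^{3.1588}) = 0.0407
E[score] = 0.9537 + 0.6484 + 0.0133 + 0.0407 = 1.6561

1.66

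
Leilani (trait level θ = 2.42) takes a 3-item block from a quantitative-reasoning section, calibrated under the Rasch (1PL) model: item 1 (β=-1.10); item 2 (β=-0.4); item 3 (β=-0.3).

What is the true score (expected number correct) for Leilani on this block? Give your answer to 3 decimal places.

P(θ) = 1 / (1 + exp(−(θ − β)))
P_1 = 1/(1+e^{-3.5200}) = 0.9713
P_2 = 1/(1+e^{-2.8200}) = 0.9437
P_3 = 1/(1+e^{-2.7200}) = 0.9382
E[score] = 0.9713 + 0.9437 + 0.9382 = 2.8532

2.853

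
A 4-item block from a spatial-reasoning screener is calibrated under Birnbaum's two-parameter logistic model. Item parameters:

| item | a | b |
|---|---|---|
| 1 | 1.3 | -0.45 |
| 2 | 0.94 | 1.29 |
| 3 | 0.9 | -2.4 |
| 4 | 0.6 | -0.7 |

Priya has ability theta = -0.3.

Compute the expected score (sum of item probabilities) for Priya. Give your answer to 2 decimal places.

2.16

P(theta) = 1 / (1 + exp(−a(theta − b)))
P_1 = 1/(1+e^{-0.1950}) = 0.5486
P_2 = 1/(1+e^{1.4946}) = 0.1832
P_3 = 1/(1+e^{-1.8900}) = 0.8688
P_4 = 1/(1+e^{-0.2400}) = 0.5597
E[score] = 0.5486 + 0.1832 + 0.8688 + 0.5597 = 2.1603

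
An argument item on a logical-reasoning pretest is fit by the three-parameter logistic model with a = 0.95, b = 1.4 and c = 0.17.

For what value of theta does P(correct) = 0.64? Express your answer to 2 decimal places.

P(theta) = c + (1 − c) · 1 / (1 + exp(−a(theta − b)))
Remove guessing floor: (0.64 − 0.17)/(1 − 0.17) = 0.5663
logit = ln(0.5663/0.4337) = 0.2666
theta = b + logit/(a) = 1.4 + 0.2666/0.9500 = 1.6807

1.68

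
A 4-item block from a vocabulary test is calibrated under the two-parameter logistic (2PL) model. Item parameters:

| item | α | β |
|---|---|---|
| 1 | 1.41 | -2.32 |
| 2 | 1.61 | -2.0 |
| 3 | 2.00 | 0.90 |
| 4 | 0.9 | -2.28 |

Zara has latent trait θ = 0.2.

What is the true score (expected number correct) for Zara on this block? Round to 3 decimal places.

3.045

P(θ) = 1 / (1 + exp(−α(θ − β)))
P_1 = 1/(1+e^{-3.5532}) = 0.9722
P_2 = 1/(1+e^{-3.5420}) = 0.9719
P_3 = 1/(1+e^{1.4000}) = 0.1978
P_4 = 1/(1+e^{-2.2320}) = 0.9031
E[score] = 0.9722 + 0.9719 + 0.1978 + 0.9031 = 3.0449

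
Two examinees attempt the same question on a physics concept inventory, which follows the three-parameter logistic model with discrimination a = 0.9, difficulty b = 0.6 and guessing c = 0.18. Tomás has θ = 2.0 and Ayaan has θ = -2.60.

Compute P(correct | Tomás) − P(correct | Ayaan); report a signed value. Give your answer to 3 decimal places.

0.595

P(θ) = c + (1 − c) · 1 / (1 + exp(−a(θ − b)))
P(Tomás) = 0.8188  [exponent 1.2600]
P(Ayaan) = 0.2236  [exponent -2.8800]
Difference = 0.8188 − 0.2236 = 0.5952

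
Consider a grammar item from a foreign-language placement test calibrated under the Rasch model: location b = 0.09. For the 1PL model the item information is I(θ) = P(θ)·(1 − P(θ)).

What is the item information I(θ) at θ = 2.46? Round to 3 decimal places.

0.078

P = 1/(1+e^{-2.3700}) = 0.9145
P(1−P) = 0.9145 × 0.0855 = 0.0782
I = P(1−P) = 0.07818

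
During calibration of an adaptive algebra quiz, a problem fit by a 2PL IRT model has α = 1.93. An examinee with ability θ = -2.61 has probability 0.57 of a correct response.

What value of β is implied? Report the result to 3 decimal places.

-2.756

P(θ) = 1 / (1 + exp(−α(θ − β)))
logit(0.57) = ln(0.57/0.43) = 0.2819
β = θ − logit/(α) = -2.61 − 0.2819/1.9300 = -2.7560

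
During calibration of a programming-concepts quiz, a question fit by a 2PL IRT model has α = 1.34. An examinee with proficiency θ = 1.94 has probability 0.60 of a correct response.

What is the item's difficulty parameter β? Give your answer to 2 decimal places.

P(θ) = 1 / (1 + exp(−α(θ − β)))
logit(0.60) = ln(0.60/0.40) = 0.4055
β = θ − logit/(α) = 1.94 − 0.4055/1.3400 = 1.6374

1.64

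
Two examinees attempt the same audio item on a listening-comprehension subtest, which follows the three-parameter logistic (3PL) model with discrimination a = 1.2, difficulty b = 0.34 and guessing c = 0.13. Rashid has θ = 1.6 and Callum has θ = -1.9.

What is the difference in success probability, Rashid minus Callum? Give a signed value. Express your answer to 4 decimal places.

P(θ) = c + (1 − c) · 1 / (1 + exp(−a(θ − b)))
P(Rashid) = 0.8428  [exponent 1.5120]
P(Callum) = 0.1854  [exponent -2.6880]
Difference = 0.8428 − 0.1854 = 0.6574

0.6574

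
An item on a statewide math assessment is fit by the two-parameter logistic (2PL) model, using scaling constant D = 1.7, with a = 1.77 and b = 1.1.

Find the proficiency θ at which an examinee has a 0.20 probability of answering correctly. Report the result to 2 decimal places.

0.64

P(θ) = 1 / (1 + exp(−D·a(θ − b)))
logit = ln(0.2000/0.8000) = -1.3863
θ = b + logit/(1.7·a) = 1.1 + (-1.3863)/3.0090 = 0.6393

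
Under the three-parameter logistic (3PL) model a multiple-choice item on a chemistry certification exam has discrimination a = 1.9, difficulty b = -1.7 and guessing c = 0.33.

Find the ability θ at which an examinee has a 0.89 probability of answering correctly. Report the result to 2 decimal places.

P(θ) = c + (1 − c) · 1 / (1 + exp(−a(θ − b)))
Remove guessing floor: (0.89 − 0.33)/(1 − 0.33) = 0.8358
logit = ln(0.8358/0.1642) = 1.6275
θ = b + logit/(a) = -1.7 + 1.6275/1.9000 = -0.8434

-0.84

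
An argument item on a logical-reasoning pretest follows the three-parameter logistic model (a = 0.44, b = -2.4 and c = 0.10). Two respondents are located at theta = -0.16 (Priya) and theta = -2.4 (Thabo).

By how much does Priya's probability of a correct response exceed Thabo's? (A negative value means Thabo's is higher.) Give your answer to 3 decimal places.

0.205

P(theta) = c + (1 − c) · 1 / (1 + exp(−a(theta − b)))
P(Priya) = 0.7554  [exponent 0.9856]
P(Thabo) = 0.5500  [exponent 0.0000]
Difference = 0.7554 − 0.5500 = 0.2054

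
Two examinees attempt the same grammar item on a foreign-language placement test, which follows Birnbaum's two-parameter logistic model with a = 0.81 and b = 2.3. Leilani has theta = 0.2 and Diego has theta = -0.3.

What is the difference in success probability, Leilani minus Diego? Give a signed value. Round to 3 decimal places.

P(theta) = 1 / (1 + exp(−a(theta − b)))
P(Leilani) = 0.1543  [exponent -1.7010]
P(Diego) = 0.1085  [exponent -2.1060]
Difference = 0.1543 − 0.1085 = 0.0458

0.046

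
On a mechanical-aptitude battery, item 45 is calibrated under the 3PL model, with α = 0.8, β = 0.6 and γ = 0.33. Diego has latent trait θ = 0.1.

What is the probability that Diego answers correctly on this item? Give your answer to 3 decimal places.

0.599

P(θ) = γ + (1 − γ) · 1 / (1 + exp(−α(θ − β)))
Exponent: 0.8 × (0.1 − 0.6) = -0.4000
1/(1 + e^{0.4000}) = 0.4013
P = 0.33 + 0.67 × 0.4013 = 0.5989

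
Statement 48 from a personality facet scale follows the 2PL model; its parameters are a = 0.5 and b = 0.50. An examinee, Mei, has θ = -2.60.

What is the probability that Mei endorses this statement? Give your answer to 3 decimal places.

0.175

P(θ) = 1 / (1 + exp(−a(θ − b)))
Exponent: 0.5 × (-2.60 − 0.50) = -1.5500
1/(1 + e^{1.5500}) = 0.1751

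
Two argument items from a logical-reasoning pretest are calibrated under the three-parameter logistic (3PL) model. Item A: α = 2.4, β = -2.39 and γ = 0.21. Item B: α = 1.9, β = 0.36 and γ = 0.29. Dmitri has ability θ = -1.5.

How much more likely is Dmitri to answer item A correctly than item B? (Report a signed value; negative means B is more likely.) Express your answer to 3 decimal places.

0.606

P(θ) = γ + (1 − γ) · 1 / (1 + exp(−α(θ − β)))
P_A = 0.9165
P_B = 0.3101
P_A − P_B = 0.6064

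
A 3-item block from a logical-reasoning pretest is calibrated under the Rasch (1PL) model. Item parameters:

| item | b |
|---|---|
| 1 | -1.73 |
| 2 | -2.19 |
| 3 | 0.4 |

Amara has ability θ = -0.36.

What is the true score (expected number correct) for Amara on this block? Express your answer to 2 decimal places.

P(θ) = 1 / (1 + exp(−(θ − b)))
P_1 = 1/(1+e^{-1.3700}) = 0.7974
P_2 = 1/(1+e^{-1.8300}) = 0.8618
P_3 = 1/(1+e^{0.7600}) = 0.3186
E[score] = 0.7974 + 0.8618 + 0.3186 = 1.9778

1.98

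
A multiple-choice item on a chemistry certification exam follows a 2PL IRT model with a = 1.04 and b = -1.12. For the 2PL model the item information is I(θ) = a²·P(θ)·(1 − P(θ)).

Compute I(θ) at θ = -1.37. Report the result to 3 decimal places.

P = 1/(1+e^{0.2600}) = 0.4354
P(1−P) = 0.4354 × 0.5646 = 0.2458
I = a² × P(1−P) = 1.04² × 0.2458 = 0.26588

0.266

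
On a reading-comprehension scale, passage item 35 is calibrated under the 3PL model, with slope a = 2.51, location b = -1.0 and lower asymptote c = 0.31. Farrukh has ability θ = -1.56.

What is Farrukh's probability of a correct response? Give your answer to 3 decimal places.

0.446

P(θ) = c + (1 − c) · 1 / (1 + exp(−a(θ − b)))
Exponent: 2.51 × (-1.56 − (-1.0)) = -1.4056
1/(1 + e^{1.4056}) = 0.1969
P = 0.31 + 0.69 × 0.1969 = 0.4459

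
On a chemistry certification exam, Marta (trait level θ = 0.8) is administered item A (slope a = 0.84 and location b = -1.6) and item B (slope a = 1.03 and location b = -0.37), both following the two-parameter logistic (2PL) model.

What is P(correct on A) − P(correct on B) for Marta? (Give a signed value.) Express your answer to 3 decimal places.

0.113

P(θ) = 1 / (1 + exp(−a(θ − b)))
P_A = 0.8825
P_B = 0.7694
P_A − P_B = 0.1130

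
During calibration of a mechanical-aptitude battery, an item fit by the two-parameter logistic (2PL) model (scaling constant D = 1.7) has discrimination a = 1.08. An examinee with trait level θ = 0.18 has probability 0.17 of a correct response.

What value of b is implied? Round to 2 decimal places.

1.04

P(θ) = 1 / (1 + exp(−D·a(θ − b)))
logit(0.17) = ln(0.17/0.83) = -1.5856
b = θ − logit/(1.7·a) = 0.18 − (-1.5856)/1.8360 = 1.0436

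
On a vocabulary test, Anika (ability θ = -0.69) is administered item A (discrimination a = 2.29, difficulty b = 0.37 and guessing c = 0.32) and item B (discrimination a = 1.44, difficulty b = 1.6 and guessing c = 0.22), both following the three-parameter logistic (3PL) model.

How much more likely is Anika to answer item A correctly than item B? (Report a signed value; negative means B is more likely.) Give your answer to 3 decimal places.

0.127

P(θ) = c + (1 − c) · 1 / (1 + exp(−a(θ − b)))
P_A = 0.3752
P_B = 0.2478
P_A − P_B = 0.1273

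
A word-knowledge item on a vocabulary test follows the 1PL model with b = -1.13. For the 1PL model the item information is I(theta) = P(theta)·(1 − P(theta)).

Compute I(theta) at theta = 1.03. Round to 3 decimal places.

0.093

P = 1/(1+e^{-2.1600}) = 0.8966
P(1−P) = 0.8966 × 0.1034 = 0.0927
I = P(1−P) = 0.09271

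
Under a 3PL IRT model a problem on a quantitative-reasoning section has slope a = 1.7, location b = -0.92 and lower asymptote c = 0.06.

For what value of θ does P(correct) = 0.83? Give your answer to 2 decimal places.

-0.03

P(θ) = c + (1 − c) · 1 / (1 + exp(−a(θ − b)))
Remove guessing floor: (0.83 − 0.06)/(1 − 0.06) = 0.8191
logit = ln(0.8191/0.1809) = 1.5106
θ = b + logit/(a) = -0.92 + 1.5106/1.7000 = -0.0314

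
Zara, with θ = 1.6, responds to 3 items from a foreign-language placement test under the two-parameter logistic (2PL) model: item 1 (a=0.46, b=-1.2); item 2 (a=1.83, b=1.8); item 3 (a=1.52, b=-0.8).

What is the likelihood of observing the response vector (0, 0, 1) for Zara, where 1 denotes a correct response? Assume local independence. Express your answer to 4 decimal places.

P(θ) = 1 / (1 + exp(−a(θ − b)))
P_1 = 1/(1+e^{-1.2880}) = 0.7838
P_2 = 1/(1+e^{0.3660}) = 0.4095
P_3 = 1/(1+e^{-3.6480}) = 0.9746
L = (1−P_1) × (1−P_2) × P_3 = 0.2162 × 0.5905 × 0.9746 = 0.12442

0.1244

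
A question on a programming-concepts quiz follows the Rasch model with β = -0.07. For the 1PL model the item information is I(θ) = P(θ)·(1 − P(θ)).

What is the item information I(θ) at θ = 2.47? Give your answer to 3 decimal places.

P = 1/(1+e^{-2.5400}) = 0.9269
P(1−P) = 0.9269 × 0.0731 = 0.0678
I = P(1−P) = 0.06776

0.068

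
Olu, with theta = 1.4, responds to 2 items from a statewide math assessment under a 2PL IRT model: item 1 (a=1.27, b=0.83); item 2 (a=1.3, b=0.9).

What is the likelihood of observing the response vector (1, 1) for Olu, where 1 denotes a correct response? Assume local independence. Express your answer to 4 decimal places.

P(theta) = 1 / (1 + exp(−a(theta − b)))
P_1 = 1/(1+e^{-0.7239}) = 0.6735
P_2 = 1/(1+e^{-0.6500}) = 0.6570
L = P_1 × P_2 = 0.6735 × 0.6570 = 0.44247

0.4425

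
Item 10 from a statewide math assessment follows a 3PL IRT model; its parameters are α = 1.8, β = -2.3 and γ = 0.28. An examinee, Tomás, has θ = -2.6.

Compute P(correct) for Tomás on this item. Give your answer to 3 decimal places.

P(θ) = γ + (1 − γ) · 1 / (1 + exp(−α(θ − β)))
Exponent: 1.8 × (-2.6 − (-2.3)) = -0.5400
1/(1 + e^{0.5400}) = 0.3682
P = 0.28 + 0.72 × 0.3682 = 0.5451

0.545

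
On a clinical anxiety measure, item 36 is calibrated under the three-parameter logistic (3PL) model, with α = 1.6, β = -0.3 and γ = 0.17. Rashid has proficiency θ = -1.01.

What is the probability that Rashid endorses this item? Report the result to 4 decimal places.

0.3717

P(θ) = γ + (1 − γ) · 1 / (1 + exp(−α(θ − β)))
Exponent: 1.6 × (-1.01 − (-0.3)) = -1.1360
1/(1 + e^{1.1360}) = 0.2431
P = 0.17 + 0.83 × 0.2431 = 0.3717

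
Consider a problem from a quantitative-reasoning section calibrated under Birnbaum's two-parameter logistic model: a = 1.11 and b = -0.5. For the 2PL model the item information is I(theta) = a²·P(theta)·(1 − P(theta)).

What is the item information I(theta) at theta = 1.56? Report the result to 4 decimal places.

P = 1/(1+e^{-2.2866}) = 0.9078
P(1−P) = 0.9078 × 0.0922 = 0.0837
I = a² × P(1−P) = 1.11² × 0.0837 = 0.10316

0.1032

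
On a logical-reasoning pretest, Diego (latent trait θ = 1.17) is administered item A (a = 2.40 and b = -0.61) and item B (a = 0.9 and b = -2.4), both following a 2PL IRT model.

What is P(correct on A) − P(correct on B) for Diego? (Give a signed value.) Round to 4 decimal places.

P(θ) = 1 / (1 + exp(−a(θ − b)))
P_A = 0.9862
P_B = 0.9613
P_A − P_B = 0.0249

0.0249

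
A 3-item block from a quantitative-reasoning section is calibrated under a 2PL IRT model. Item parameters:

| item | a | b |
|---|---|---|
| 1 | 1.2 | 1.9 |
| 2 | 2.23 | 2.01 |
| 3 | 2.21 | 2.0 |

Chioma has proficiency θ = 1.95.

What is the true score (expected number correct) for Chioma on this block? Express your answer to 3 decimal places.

P(θ) = 1 / (1 + exp(−a(θ − b)))
P_1 = 1/(1+e^{-0.0600}) = 0.5150
P_2 = 1/(1+e^{0.1338}) = 0.4666
P_3 = 1/(1+e^{0.1105}) = 0.4724
E[score] = 0.5150 + 0.4666 + 0.4724 = 1.4540

1.454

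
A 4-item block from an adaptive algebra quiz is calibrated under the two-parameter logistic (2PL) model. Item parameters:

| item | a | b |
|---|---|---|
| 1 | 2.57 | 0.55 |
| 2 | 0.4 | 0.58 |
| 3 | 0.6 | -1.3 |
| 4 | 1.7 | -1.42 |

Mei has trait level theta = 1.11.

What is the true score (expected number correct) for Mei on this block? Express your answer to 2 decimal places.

P(theta) = 1 / (1 + exp(−a(theta − b)))
P_1 = 1/(1+e^{-1.4392}) = 0.8083
P_2 = 1/(1+e^{-0.2120}) = 0.5528
P_3 = 1/(1+e^{-1.4460}) = 0.8094
P_4 = 1/(1+e^{-4.3010}) = 0.9866
E[score] = 0.8083 + 0.5528 + 0.8094 + 0.9866 = 3.1571

3.16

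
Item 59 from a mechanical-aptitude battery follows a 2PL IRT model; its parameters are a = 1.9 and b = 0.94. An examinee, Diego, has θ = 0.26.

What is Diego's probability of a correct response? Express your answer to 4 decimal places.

0.2155

P(θ) = 1 / (1 + exp(−a(θ − b)))
Exponent: 1.9 × (0.26 − 0.94) = -1.2920
1/(1 + e^{1.2920}) = 0.2155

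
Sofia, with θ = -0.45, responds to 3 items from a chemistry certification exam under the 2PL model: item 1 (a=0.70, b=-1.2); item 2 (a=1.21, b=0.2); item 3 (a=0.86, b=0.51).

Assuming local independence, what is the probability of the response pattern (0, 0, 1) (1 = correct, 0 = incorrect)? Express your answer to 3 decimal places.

0.078

P(θ) = 1 / (1 + exp(−a(θ − b)))
P_1 = 1/(1+e^{-0.5250}) = 0.6283
P_2 = 1/(1+e^{0.7865}) = 0.3129
P_3 = 1/(1+e^{0.8256}) = 0.3046
L = (1−P_1) × (1−P_2) × P_3 = 0.3717 × 0.6871 × 0.3046 = 0.07778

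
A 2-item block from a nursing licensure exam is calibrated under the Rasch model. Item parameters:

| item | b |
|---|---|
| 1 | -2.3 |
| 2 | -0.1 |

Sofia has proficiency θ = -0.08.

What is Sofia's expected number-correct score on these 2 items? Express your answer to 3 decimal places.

1.407

P(θ) = 1 / (1 + exp(−(θ − b)))
P_1 = 1/(1+e^{-2.2200}) = 0.9020
P_2 = 1/(1+e^{-0.0200}) = 0.5050
E[score] = 0.9020 + 0.5050 = 1.4070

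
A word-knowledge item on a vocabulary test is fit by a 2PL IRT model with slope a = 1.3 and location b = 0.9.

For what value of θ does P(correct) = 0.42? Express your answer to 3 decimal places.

P(θ) = 1 / (1 + exp(−a(θ − b)))
logit = ln(0.4200/0.5800) = -0.3228
θ = b + logit/(a) = 0.9 + (-0.3228)/1.3000 = 0.6517

0.652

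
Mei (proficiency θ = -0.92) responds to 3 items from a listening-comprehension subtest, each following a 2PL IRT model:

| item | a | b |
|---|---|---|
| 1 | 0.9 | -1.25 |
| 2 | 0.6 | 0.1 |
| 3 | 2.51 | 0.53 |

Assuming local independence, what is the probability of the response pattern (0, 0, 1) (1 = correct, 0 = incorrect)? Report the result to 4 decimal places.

P(θ) = 1 / (1 + exp(−a(θ − b)))
P_1 = 1/(1+e^{-0.2970}) = 0.5737
P_2 = 1/(1+e^{0.6120}) = 0.3516
P_3 = 1/(1+e^{3.6395}) = 0.0256
L = (1−P_1) × (1−P_2) × P_3 = 0.4263 × 0.6484 × 0.0256 = 0.00707

0.0071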